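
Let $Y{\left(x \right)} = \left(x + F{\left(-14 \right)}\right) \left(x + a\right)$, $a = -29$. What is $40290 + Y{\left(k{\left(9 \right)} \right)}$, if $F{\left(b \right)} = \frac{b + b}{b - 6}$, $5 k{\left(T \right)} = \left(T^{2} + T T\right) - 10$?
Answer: $\frac{1008363}{25} \approx 40335.0$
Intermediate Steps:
$k{\left(T \right)} = -2 + \frac{2 T^{2}}{5}$ ($k{\left(T \right)} = \frac{\left(T^{2} + T T\right) - 10}{5} = \frac{\left(T^{2} + T^{2}\right) - 10}{5} = \frac{2 T^{2} - 10}{5} = \frac{-10 + 2 T^{2}}{5} = -2 + \frac{2 T^{2}}{5}$)
$F{\left(b \right)} = \frac{2 b}{-6 + b}$
$Y{\left(x \right)} = \left(-29 + x\right) \left(\frac{7}{5} + x\right)$ ($Y{\left(x \right)} = \left(x + 2 \left(-14\right) \frac{1}{-6 - 14}\right) \left(x - 29\right) = \left(x + 2 \left(-14\right) \frac{1}{-20}\right) \left(-29 + x\right) = \left(x + 2 \left(-14\right) \left(- \frac{1}{20}\right)\right) \left(-29 + x\right) = \left(x + \frac{7}{5}\right) \left(-29 + x\right) = \left(\frac{7}{5} + x\right) \left(-29 + x\right) = \left(-29 + x\right) \left(\frac{7}{5} + x\right)$)
$40290 + Y{\left(k{\left(9 \right)} \right)} = 40290 - \left(\frac{203}{5} - \left(-2 + \frac{2 \cdot 9^{2}}{5}\right)^{2} + \frac{138 \left(-2 + \frac{2 \cdot 9^{2}}{5}\right)}{5}\right) = 40290 - \left(\frac{203}{5} - \left(-2 + \frac{2}{5} \cdot 81\right)^{2} + \frac{138 \left(-2 + \frac{2}{5} \cdot 81\right)}{5}\right) = 40290 - \left(\frac{203}{5} - \left(-2 + \frac{162}{5}\right)^{2} + \frac{138 \left(-2 + \frac{162}{5}\right)}{5}\right) = 40290 - \left(\frac{21991}{25} - \frac{23104}{25}\right) = 40290 - - \frac{1113}{25} = 40290 + \frac{1113}{25} = \frac{1008363}{25}$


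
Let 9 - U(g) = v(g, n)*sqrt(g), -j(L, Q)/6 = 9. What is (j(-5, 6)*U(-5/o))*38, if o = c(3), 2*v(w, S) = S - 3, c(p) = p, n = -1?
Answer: -18468 - 1368*I*sqrt(15) ≈ -18468.0 - 5298.2*I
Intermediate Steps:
v(w, S) = -3/2 + S/2 (v(w, S) = (S - 3)/2 = (-3 + S)/2 = -3/2 + S/2)
j(L, Q) = -54 (j(L, Q) = -6*9 = -54)
o = 3
U(g) = 9 + 2*sqrt(g) (U(g) = 9 - (-3/2 + (1/2)*(-1))*sqrt(g) = 9 - (-3/2 - 1/2)*sqrt(g) = 9 - (-2)*sqrt(g) = 9 + 2*sqrt(g))
(j(-5, 6)*U(-5/o))*38 = -54*(9 + 2*sqrt(-5/3))*38 = -54*(9 + 2*(I*sqrt(15)/3))*38 = -54*(9 + 2*I*sqrt(15)/3)*38 = (-486 - 36*I*sqrt(15))*38 = -18468 - 1368*I*sqrt(15)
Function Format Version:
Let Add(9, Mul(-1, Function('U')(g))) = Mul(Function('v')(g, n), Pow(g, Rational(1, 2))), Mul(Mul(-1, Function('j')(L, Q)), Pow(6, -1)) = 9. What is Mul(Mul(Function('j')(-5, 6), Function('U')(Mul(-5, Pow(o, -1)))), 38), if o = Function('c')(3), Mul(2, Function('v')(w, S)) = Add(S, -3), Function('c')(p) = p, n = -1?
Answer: Add(-18468, Mul(-1368, I, Pow(15, Rational(1, 2)))) ≈ Add(-18468., Mul(-5298.2, I))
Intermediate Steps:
Function('v')(w, S) = Add(Rational(-3, 2), Mul(Rational(1, 2), S)) (Function('v')(w, S) = Mul(Rational(1, 2), Add(S, -3)) = Mul(Rational(1, 2), Add(-3, S)) = Add(Rational(-3, 2), Mul(Rational(1, 2), S)))
Function('j')(L, Q) = -54 (Function('j')(L, Q) = Mul(-6, 9) = -54)
o = 3
Function('U')(g) = Add(9, Mul(2, Pow(g, Rational(1, 2)))) (Function('U')(g) = Add(9, Mul(-1, Mul(Add(Rational(-3, 2), Mul(Rational(1, 2), -1)), Pow(g, Rational(1, 2))))) = Add(9, Mul(-1, Mul(Add(Rational(-3, 2), Rational(-1, 2)), Pow(g, Rational(1, 2))))) = Add(9, Mul(-1, Mul(-2, Pow(g, Rational(1, 2))))) = Add(9, Mul(2, Pow(g, Rational(1, 2)))))
Mul(Mul(Function('j')(-5, 6), Function('U')(Mul(-5, Pow(o, -1)))), 38) = Mul(Mul(-54, Add(9, Mul(2, Pow(Mul(-5, Pow(3, -1)), Rational(1, 2))))), 38) = Mul(Mul(-54, Add(9, Mul(2, Pow(Mul(-5, Rational(1, 3)), Rational(1, 2))))), 38) = Mul(Mul(-54, Add(9, Mul(2, Pow(Rational(-5, 3), Rational(1, 2))))), 38) = Mul(Mul(-54, Add(9, Mul(2, Mul(Rational(1, 3), I, Pow(15, Rational(1, 2)))))), 38) = Mul(Mul(-54, Add(9, Mul(Rational(2, 3), I, Pow(15, Rational(1, 2))))), 38) = Mul(Add(-486, Mul(-36, I, Pow(15, Rational(1, 2)))), 38) = Add(-18468, Mul(-1368, I, Pow(15, Rational(1, 2))))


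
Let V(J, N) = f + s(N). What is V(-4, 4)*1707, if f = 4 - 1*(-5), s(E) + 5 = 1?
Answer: 8535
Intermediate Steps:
s(E) = -4 (s(E) = -5 + 1 = -4)
f = 9 (f = 4 + 5 = 9)
V(J, N) = 5 (V(J, N) = 9 - 4 = 5)
V(-4, 4)*1707 = 5*1707 = 8535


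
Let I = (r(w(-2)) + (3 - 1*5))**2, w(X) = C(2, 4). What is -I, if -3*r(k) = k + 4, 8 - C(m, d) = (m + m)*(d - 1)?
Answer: -4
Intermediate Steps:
C(m, d) = 8 - 2*m*(-1 + d) (C(m, d) = 8 - (m + m)*(d - 1) = 8 - 2*m*(-1 + d))
w(X) = -4 (w(X) = 8 + 2*2 - 2*4*2 = 8 + 4 - 16 = -4)
r(k) = -4/3 - k/3 (r(k) = -(k + 4)/3 = -(4 + k)/3 = -4/3 - k/3)
I = 4 (I = ((-4/3 - 1/3*(-4)) + (3 - 1*5))**2 = ((-4/3 + 4/3) + (3 - 5))**2 = (0 - 2)**2 = (-2)**2 = 4)
-I = -1*4 = -4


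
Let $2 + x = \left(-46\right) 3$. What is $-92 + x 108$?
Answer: $-15212$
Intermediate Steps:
$x = -140$ ($x = -2 - 138 = -140$)
$-92 + x 108 = -92 - 15120 = -15212$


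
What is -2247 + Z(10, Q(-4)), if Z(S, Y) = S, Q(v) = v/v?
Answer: -2237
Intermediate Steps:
Q(v) = 1
-2247 + Z(10, Q(-4)) = -2247 + 10 = -2237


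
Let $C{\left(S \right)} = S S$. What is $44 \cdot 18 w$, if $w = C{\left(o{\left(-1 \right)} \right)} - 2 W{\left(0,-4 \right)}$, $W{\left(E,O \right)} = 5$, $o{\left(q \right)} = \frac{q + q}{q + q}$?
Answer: $-7128$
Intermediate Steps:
$o{\left(q \right)} = 1$ ($o{\left(q \right)} = \frac{2 q}{2 q} = 2 q \frac{1}{2 q} = 1$)
$C{\left(S \right)} = S^{2}$
$w = -9$ ($w = 1^{2} - 10 = 1 - 10 = -9$)
$44 \cdot 18 w = 44 \cdot 18 \left(-9\right) = 792 \left(-9\right) = -7128$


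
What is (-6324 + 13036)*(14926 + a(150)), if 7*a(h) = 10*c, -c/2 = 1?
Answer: 701148944/7 ≈ 1.0016e+8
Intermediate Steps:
c = -2 (c = -2*1 = -2)
a(h) = -20/7 (a(h) = (10*(-2))/7 = (⅐)*(-20) = -20/7)
(-6324 + 13036)*(14926 + a(150)) = (-6324 + 13036)*(14926 - 20/7) = 6712*(104462/7) = 701148944/7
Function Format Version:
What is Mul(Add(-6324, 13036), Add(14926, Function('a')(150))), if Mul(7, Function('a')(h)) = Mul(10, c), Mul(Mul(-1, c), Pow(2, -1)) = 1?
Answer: Rational(701148944, 7) ≈ 1.0016e+8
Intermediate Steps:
c = -2 (c = Mul(-2, 1) = -2)
Function('a')(h) = Rational(-20, 7) (Function('a')(h) = Mul(Rational(1, 7), Mul(10, -2)) = Mul(Rational(1, 7), -20) = Rational(-20, 7))
Mul(Add(-6324, 13036), Add(14926, Function('a')(150))) = Mul(Add(-6324, 13036), Add(14926, Rational(-20, 7))) = Mul(6712, Rational(104462, 7)) = Rational(701148944, 7)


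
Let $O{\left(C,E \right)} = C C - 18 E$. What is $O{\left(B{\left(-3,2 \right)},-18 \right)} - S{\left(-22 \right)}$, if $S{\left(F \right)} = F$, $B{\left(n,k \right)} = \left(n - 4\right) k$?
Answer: $542$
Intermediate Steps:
$B{\left(n,k \right)} = k \left(-4 + n\right)$ ($B{\left(n,k \right)} = \left(-4 + n\right) k = k \left(-4 + n\right)$)
$O{\left(C,E \right)} = C^{2} - 18 E$
$O{\left(B{\left(-3,2 \right)},-18 \right)} - S{\left(-22 \right)} = \left(\left(2 \left(-4 - 3\right)\right)^{2} - -324\right) - -22 = \left(\left(2 \left(-7\right)\right)^{2} + 324\right) + 22 = \left(\left(-14\right)^{2} + 324\right) + 22 = \left(196 + 324\right) + 22 = 520 + 22 = 542$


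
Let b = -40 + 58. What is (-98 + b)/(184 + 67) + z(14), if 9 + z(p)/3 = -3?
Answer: -9116/251 ≈ -36.319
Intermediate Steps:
b = 18
z(p) = -36 (z(p) = -27 + 3*(-3) = -27 - 9 = -36)
(-98 + b)/(184 + 67) + z(14) = (-98 + 18)/(184 + 67) - 36 = -80/251 - 36 = -9116/251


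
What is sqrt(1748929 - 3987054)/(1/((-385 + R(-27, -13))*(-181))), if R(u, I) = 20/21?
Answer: 36494125*I*sqrt(3581)/21 ≈ 1.0399e+8*I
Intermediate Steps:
R(u, I) = 20/21 (R(u, I) = 20*(1/21) = 20/21)
sqrt(1748929 - 3987054)/(1/((-385 + R(-27, -13))*(-181))) = sqrt(1748929 - 3987054)/(1/((-385 + 20/21)*(-181))) = sqrt(-2238125)/(1/(-8065/21*(-181))) = (25*I*sqrt(3581))/(1/(1459765/21)) = (25*I*sqrt(3581))/(21/1459765) = (25*I*sqrt(3581))*(1459765/21) = 36494125*I*sqrt(3581)/21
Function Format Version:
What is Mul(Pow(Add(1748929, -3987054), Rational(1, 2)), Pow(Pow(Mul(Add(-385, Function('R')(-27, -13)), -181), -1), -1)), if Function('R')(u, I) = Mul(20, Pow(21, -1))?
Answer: Mul(Rational(36494125, 21), I, Pow(3581, Rational(1, 2))) ≈ Mul(1.0399e+8, I)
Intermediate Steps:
Function('R')(u, I) = Rational(20, 21) (Function('R')(u, I) = Mul(20, Rational(1, 21)) = Rational(20, 21))
Mul(Pow(Add(1748929, -3987054), Rational(1, 2)), Pow(Pow(Mul(Add(-385, Function('R')(-27, -13)), -181), -1), -1)) = Mul(Pow(Add(1748929, -3987054), Rational(1, 2)), Pow(Pow(Mul(Add(-385, Rational(20, 21)), -181), -1), -1)) = Mul(Pow(-2238125, Rational(1, 2)), Pow(Pow(Mul(Rational(-8065, 21), -181), -1), -1)) = Mul(Mul(25, I, Pow(3581, Rational(1, 2))), Pow(Pow(Rational(1459765, 21), -1), -1)) = Mul(Mul(25, I, Pow(3581, Rational(1, 2))), Pow(Rational(21, 1459765), -1)) = Mul(Mul(25, I, Pow(3581, Rational(1, 2))), Rational(1459765, 21)) = Mul(Rational(36494125, 21), I, Pow(3581, Rational(1, 2)))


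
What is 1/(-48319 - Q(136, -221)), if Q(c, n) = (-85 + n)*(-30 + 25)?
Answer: -1/49849 ≈ -2.0061e-5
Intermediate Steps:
Q(c, n) = 425 - 5*n (Q(c, n) = (-85 + n)*(-5) = 425 - 5*n)
1/(-48319 - Q(136, -221)) = 1/(-48319 - (425 - 5*(-221))) = 1/(-48319 - (425 + 1105)) = 1/(-48319 - 1*1530) = 1/(-48319 - 1530) = 1/(-49849) = -1/49849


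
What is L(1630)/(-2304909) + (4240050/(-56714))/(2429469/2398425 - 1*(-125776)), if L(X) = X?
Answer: -8554477217855007305/6572343160847827809999 ≈ -0.0013016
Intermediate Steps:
L(1630)/(-2304909) + (4240050/(-56714))/(2429469/2398425 - 1*(-125776)) = 1630/(-2304909) + (4240050/(-56714))/(2429469/2398425 - 1*(-125776)) = 1630*(-1/2304909) + (4240050*(-1/56714))/(2429469*(1/2398425) + 125776) = -1630/2304909 - 2120025/(28357*(809823/799475 + 125776)) = -1630/2304909 - 2120025/(28357*100555577423/799475) = -1630/2304909 - 2120025/28357*799475/100555577423 = -1630/2304909 - 1694906986875/2851454508984011 = -8554477217855007305/6572343160847827809999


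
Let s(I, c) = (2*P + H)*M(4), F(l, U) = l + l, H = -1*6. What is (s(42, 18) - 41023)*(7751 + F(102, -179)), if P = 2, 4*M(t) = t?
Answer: -326353875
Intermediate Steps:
M(t) = t/4
H = -6
F(l, U) = 2*l
s(I, c) = -2 (s(I, c) = (2*2 - 6)*((¼)*4) = (4 - 6)*1 = -2*1 = -2)
(s(42, 18) - 41023)*(7751 + F(102, -179)) = (-2 - 41023)*(7751 + 2*102) = -41025*(7751 + 204) = -41025*7955 = -326353875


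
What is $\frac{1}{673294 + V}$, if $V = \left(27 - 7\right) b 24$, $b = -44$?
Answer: $\frac{1}{652174} \approx 1.5333 \cdot 10^{-6}$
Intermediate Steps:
$V = -21120$ ($V = \left(27 - 7\right) \left(-44\right) 24 = 20 \left(-44\right) 24 = \left(-880\right) 24 = -21120$)
$\frac{1}{673294 + V} = \frac{1}{673294 - 21120} = \frac{1}{652174}$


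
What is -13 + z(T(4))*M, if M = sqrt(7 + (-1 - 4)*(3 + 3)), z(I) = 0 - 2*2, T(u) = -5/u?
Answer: -13 - 4*I*sqrt(23) ≈ -13.0 - 19.183*I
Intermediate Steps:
z(I) = -4 (z(I) = 0 - 4 = -4)
M = I*sqrt(23) (M = sqrt(7 - 5*6) = sqrt(7 - 30) = sqrt(-23) = I*sqrt(23) ≈ 4.7958*I)
-13 + z(T(4))*M = -13 - 4*I*sqrt(23)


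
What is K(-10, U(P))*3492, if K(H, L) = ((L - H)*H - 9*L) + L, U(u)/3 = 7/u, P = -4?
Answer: -19206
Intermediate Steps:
U(u) = 21/u (U(u) = 3*(7/u) = 21/u)
K(H, L) = -8*L + H*(L - H) (K(H, L) = (H*(L - H) - 9*L) + L = (-9*L + H*(L - H)) + L = -8*L + H*(L - H))
K(-10, U(P))*3492 = (-1*(-10)² - 168/(-4) - 210/(-4))*3492 = (-1*100 - 168*(-1)/4 - 210*(-1)/4)*3492 = (-100 - 8*(-21/4) - 10*(-21/4))*3492 = (-100 + 42 + 105/2)*3492 = -11/2*3492 = -19206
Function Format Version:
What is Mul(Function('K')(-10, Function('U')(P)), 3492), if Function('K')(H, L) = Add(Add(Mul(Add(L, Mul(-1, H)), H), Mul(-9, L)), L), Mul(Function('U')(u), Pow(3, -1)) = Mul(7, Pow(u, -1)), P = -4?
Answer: -19206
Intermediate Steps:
Function('U')(u) = Mul(21, Pow(u, -1)) (Function('U')(u) = Mul(3, Mul(7, Pow(u, -1))) = Mul(21, Pow(u, -1)))
Function('K')(H, L) = Add(Mul(-8, L), Mul(H, Add(L, Mul(-1, H)))) (Function('K')(H, L) = Add(Add(Mul(H, Add(L, Mul(-1, H))), Mul(-9, L)), L) = Add(Add(Mul(-9, L), Mul(H, Add(L, Mul(-1, H)))), L) = Add(Mul(-8, L), Mul(H, Add(L, Mul(-1, H)))))
Mul(Function('K')(-10, Function('U')(P)), 3492) = Mul(Add(Mul(-1, Pow(-10, 2)), Mul(-8, Mul(21, Pow(-4, -1))), Mul(-10, Mul(21, Pow(-4, -1)))), 3492) = Mul(Add(Mul(-1, 100), Mul(-8, Mul(21, Rational(-1, 4))), Mul(-10, Mul(21, Rational(-1, 4)))), 3492) = Mul(Add(-100, Mul(-8, Rational(-21, 4)), Mul(-10, Rational(-21, 4))), 3492) = Mul(Add(-100, 42, Rational(105, 2)), 3492) = Mul(Rational(-11, 2), 3492) = -19206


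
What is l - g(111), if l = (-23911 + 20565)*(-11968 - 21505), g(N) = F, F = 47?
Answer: 112000611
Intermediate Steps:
g(N) = 47
l = 112000658 (l = -3346*(-33473) = 112000658)
l - g(111) = 112000658 - 1*47 = 112000658 - 47 = 112000611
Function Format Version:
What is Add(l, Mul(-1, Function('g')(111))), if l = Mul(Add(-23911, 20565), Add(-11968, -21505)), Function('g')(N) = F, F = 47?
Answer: 112000611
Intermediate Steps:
Function('g')(N) = 47
l = 112000658 (l = Mul(-3346, -33473) = 112000658)
Add(l, Mul(-1, Function('g')(111))) = Add(112000658, Mul(-1, 47)) = Add(112000658, -47) = 112000611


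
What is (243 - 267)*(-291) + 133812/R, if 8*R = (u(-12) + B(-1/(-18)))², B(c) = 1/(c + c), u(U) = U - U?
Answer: 20200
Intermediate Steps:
u(U) = 0
B(c) = 1/(2*c)
R = 81/8 (R = (0 + 1/(2*((-1/(-18)))))²/8 = (0 + 1/(2*((-1*(-1/18)))))²/8 = (0 + 1/(2*(1/18)))²/8 = (0 + (½)*18)²/8 = (0 + 9)²/8 = (⅛)*9² = (⅛)*81 = 81/8 ≈ 10.125)
(243 - 267)*(-291) + 133812/R = (243 - 267)*(-291) + 133812/(81/8) = -24*(-291) + 133812*(8/81) = 6984 + 13216 = 20200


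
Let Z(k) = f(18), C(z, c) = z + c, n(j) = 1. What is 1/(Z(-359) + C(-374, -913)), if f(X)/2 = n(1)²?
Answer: -1/1285 ≈ -0.00077821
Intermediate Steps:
C(z, c) = c + z
f(X) = 2 (f(X) = 2*1² = 2*1 = 2)
Z(k) = 2
1/(Z(-359) + C(-374, -913)) = 1/(2 + (-913 - 374)) = 1/(2 - 1287) = 1/(-1285) = -1/1285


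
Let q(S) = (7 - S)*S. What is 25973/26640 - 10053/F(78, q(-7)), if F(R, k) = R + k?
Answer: 13416569/26640 ≈ 503.63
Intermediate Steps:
q(S) = S*(7 - S)
25973/26640 - 10053/F(78, q(-7)) = 25973/26640 - 10053/(78 - 7*(7 - 1*(-7))) = 25973*(1/26640) - 10053/(78 - 7*(7 + 7)) = 25973/26640 - 10053/(78 - 7*14) = 25973/26640 - 10053/(78 - 98) = 25973/26640 - 10053/(-20) = 25973/26640 - 10053*(-1/20) = 25973/26640 + 10053/20 = 13416569/26640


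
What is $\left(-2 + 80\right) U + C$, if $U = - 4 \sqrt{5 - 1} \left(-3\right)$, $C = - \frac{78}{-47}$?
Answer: $\frac{88062}{47} \approx 1873.7$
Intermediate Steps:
$C = \frac{78}{47}$ ($C = \left(-78\right) \left(- \frac{1}{47}\right) = \frac{78}{47} \approx 1.6596$)
$U = 24$ ($U = - 4 \sqrt{4} \left(-3\right) = \left(-4\right) 2 \left(-3\right) = \left(-8\right) \left(-3\right) = 24$)
$\left(-2 + 80\right) U + C = \left(-2 + 80\right) 24 + \frac{78}{47} = 78 \cdot 24 + \frac{78}{47} = 1872 + \frac{78}{47} = \frac{88062}{47}$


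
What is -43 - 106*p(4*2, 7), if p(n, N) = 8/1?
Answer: -891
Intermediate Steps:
p(n, N) = 8 (p(n, N) = 8*1 = 8)
-43 - 106*p(4*2, 7) = -43 - 106*8 = -43 - 848 = -891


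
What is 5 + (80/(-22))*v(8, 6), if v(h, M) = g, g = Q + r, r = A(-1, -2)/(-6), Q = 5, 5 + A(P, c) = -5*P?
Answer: -145/11 ≈ -13.182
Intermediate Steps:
A(P, c) = -5 - 5*P
r = 0 (r = (-5 - 5*(-1))/(-6) = (-5 + 5)*(-1/6) = 0*(-1/6) = 0)
g = 5 (g = 5 + 0 = 5)
v(h, M) = 5
5 + (80/(-22))*v(8, 6) = 5 + (80/(-22))*5 = 5 + (80*(-1/22))*5 = 5 - 40/11*5 = 5 - 200/11 = -145/11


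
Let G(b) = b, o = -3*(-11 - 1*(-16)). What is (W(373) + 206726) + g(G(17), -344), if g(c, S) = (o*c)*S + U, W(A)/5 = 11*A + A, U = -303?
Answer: 316523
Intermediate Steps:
o = -15 (o = -3*(-11 + 16) = -3*5 = -15)
W(A) = 60*A (W(A) = 5*(11*A + A) = 5*(12*A) = 60*A)
g(c, S) = -303 - 15*S*c (g(c, S) = (-15*c)*S - 303 = -15*S*c - 303 = -303 - 15*S*c)
(W(373) + 206726) + g(G(17), -344) = (60*373 + 206726) + (-303 - 15*(-344)*17) = (22380 + 206726) + (-303 + 87720) = 229106 + 87417 = 316523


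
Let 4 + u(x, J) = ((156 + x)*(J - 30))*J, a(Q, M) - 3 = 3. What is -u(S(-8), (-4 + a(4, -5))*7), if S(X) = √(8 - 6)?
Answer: 34948 + 224*√2 ≈ 35265.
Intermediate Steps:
S(X) = √2
a(Q, M) = 6 (a(Q, M) = 3 + 3 = 6)
u(x, J) = -4 + J*(-30 + J)*(156 + x) (u(x, J) = -4 + ((156 + x)*(J - 30))*J = -4 + ((156 + x)*(-30 + J))*J = -4 + ((-30 + J)*(156 + x))*J = -4 + J*(-30 + J)*(156 + x))
-u(S(-8), (-4 + a(4, -5))*7) = -(-4 - 4680*(-4 + 6)*7 + 156*((-4 + 6)*7)² + √2*((-4 + 6)*7)² - 30*(-4 + 6)*7*√2) = -(-4 - 9360*7 + 156*(2*7)² + √2*(2*7)² - 30*2*7*√2) = -(-4 - 4680*14 + 156*14² + √2*14² - 30*14*√2) = -(-4 - 65520 + 156*196 + √2*196 - 420*√2) = -(-4 - 65520 + 30576 + 196*√2 - 420*√2) = -(-34948 - 224*√2) = 34948 + 224*√2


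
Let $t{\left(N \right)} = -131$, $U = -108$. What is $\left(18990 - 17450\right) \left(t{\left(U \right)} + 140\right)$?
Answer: $13860$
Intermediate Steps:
$\left(18990 - 17450\right) \left(t{\left(U \right)} + 140\right) = \left(18990 - 17450\right) \left(-131 + 140\right) = 1540 \cdot 9 = 13860$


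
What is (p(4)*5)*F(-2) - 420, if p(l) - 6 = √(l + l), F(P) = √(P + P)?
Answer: -420 + 20*I*(3 + √2) ≈ -420.0 + 88.284*I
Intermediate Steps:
F(P) = √2*√P (F(P) = √(2*P) = √2*√P)
p(l) = 6 + √2*√l (p(l) = 6 + √(l + l) = 6 + √(2*l) = 6 + √2*√l)
(p(4)*5)*F(-2) - 420 = ((6 + √2*√4)*5)*(√2*√(-2)) - 420 = ((6 + √2*2)*5)*(√2*(I*√2)) - 420 = ((6 + 2*√2)*5)*(2*I) - 420 = (30 + 10*√2)*(2*I) - 420 = 2*I*(30 + 10*√2) - 420 = -420 + 2*I*(30 + 10*√2)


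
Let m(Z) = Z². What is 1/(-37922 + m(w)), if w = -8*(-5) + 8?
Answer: -1/35618 ≈ -2.8076e-5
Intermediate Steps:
w = 48 (w = 40 + 8 = 48)
1/(-37922 + m(w)) = 1/(-37922 + 48²) = 1/(-37922 + 2304) = 1/(-35618) = -1/35618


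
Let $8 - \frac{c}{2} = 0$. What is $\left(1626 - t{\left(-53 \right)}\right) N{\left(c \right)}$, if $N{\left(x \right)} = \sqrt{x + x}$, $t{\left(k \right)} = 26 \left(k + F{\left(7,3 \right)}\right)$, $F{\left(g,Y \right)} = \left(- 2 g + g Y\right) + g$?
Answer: $10560 \sqrt{2} \approx 14934.0$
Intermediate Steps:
$F{\left(g,Y \right)} = - g + Y g$ ($F{\left(g,Y \right)} = \left(- 2 g + Y g\right) + g = - g + Y g$)
$t{\left(k \right)} = 364 + 26 k$ ($t{\left(k \right)} = 26 \left(k + 7 \left(-1 + 3\right)\right) = 26 \left(k + 7 \cdot 2\right) = 26 \left(k + 14\right) = 26 \left(14 + k\right) = 364 + 26 k$)
$c = 16$ ($c = 16 - 0 = 16 + 0 = 16$)
$N{\left(x \right)} = \sqrt{2} \sqrt{x}$ ($N{\left(x \right)} = \sqrt{2 x} = \sqrt{2} \sqrt{x}$)
$\left(1626 - t{\left(-53 \right)}\right) N{\left(c \right)} = \left(1626 - \left(364 + 26 \left(-53\right)\right)\right) \sqrt{2} \sqrt{16} = \left(1626 - \left(364 - 1378\right)\right) \sqrt{2} \cdot 4 = \left(1626 - -1014\right) 4 \sqrt{2} = \left(1626 + 1014\right) 4 \sqrt{2} = 2640 \cdot 4 \sqrt{2} = 10560 \sqrt{2}$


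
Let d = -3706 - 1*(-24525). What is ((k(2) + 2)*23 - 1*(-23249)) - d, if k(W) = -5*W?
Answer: 2246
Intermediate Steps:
d = 20819 (d = -3706 + 24525 = 20819)
((k(2) + 2)*23 - 1*(-23249)) - d = ((-5*2 + 2)*23 - 1*(-23249)) - 1*20819 = ((-10 + 2)*23 + 23249) - 20819 = (-8*23 + 23249) - 20819 = (-184 + 23249) - 20819 = 23065 - 20819 = 2246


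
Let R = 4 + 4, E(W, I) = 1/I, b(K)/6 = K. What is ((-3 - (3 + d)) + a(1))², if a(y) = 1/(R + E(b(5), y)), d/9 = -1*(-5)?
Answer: 209764/81 ≈ 2589.7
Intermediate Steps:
b(K) = 6*K
d = 45 (d = 9*(-1*(-5)) = 9*5 = 45)
R = 8
a(y) = 1/(8 + 1/y)
((-3 - (3 + d)) + a(1))² = ((-3 - (3 + 45)) + 1/(1 + 8*1))² = ((-3 - 1*48) + 1/(1 + 8))² = ((-3 - 48) + 1/9)² = (-51 + 1*(⅑))² = (-51 + ⅑)² = (-458/9)² = 209764/81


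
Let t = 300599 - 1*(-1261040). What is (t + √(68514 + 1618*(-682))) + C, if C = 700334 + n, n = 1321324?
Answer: 3583297 + I*√1034962 ≈ 3.5833e+6 + 1017.3*I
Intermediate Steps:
t = 1561639 (t = 300599 + 1261040 = 1561639)
C = 2021658 (C = 700334 + 1321324 = 2021658)
(t + √(68514 + 1618*(-682))) + C = (1561639 + √(68514 + 1618*(-682))) + 2021658 = (1561639 + √(68514 - 1103476)) + 2021658 = (1561639 + √(-1034962)) + 2021658 = (1561639 + I*√1034962) + 2021658 = 3583297 + I*√1034962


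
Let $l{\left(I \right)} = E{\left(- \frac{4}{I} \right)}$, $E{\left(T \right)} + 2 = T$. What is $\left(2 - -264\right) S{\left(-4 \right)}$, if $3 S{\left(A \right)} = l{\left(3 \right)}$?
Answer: $- \frac{2660}{9} \approx -295.56$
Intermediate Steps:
$E{\left(T \right)} = -2 + T$
$l{\left(I \right)} = -2 - \frac{4}{I}$
$S{\left(A \right)} = - \frac{10}{9}$ ($S{\left(A \right)} = \frac{-2 - \frac{4}{3}}{3} = \frac{1}{3} \left(- \frac{10}{3}\right) = - \frac{10}{9}$)
$\left(2 - -264\right) S{\left(-4 \right)} = \left(2 - -264\right) \left(- \frac{10}{9}\right) = \left(2 + 264\right) \left(- \frac{10}{9}\right) = 266 \left(- \frac{10}{9}\right) = - \frac{2660}{9}$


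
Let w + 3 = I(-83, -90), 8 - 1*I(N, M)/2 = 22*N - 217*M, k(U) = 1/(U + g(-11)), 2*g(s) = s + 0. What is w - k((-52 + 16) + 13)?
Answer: -2017513/57 ≈ -35395.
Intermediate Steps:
g(s) = s/2 (g(s) = (s + 0)/2 = s/2)
k(U) = 1/(-11/2 + U) (k(U) = 1/(U + (½)*(-11)) = 1/(U - 11/2) = 1/(-11/2 + U))
I(N, M) = 16 - 44*N + 434*M (I(N, M) = 16 - 2*(22*N - 217*M) = 16 - 2*(-217*M + 22*N) = 16 + (-44*N + 434*M) = 16 - 44*N + 434*M)
w = -35395 (w = -3 + (16 - 44*(-83) + 434*(-90)) = -3 + (16 + 3652 - 39060) = -3 - 35392 = -35395)
w - k((-52 + 16) + 13) = -35395 - 2/(-11 + 2*((-52 + 16) + 13)) = -35395 - 2/(-11 + 2*(-36 + 13)) = -35395 - 2/(-11 + 2*(-23)) = -35395 - 2/(-11 - 46) = -35395 - 2/(-57) = -35395 - 2*(-1)/57 = -35395 - 1*(-2/57) = -35395 + 2/57 = -2017513/57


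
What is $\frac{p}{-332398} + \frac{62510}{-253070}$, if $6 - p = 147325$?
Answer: $\frac{1650382035}{8411996186} \approx 0.19619$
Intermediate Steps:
$p = -147319$ ($p = 6 - 147325 = -147319$)
$\frac{p}{-332398} + \frac{62510}{-253070} = - \frac{147319}{-332398} + \frac{62510}{-253070} = \left(-147319\right) \left(- \frac{1}{332398}\right) + 62510 \left(- \frac{1}{253070}\right) = \frac{147319}{332398} - \frac{6251}{25307} = \frac{1650382035}{8411996186}$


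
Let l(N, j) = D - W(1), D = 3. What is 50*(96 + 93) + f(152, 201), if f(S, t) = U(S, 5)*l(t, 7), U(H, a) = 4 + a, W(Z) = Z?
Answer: 9468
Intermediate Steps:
l(N, j) = 2 (l(N, j) = 3 - 1*1 = 3 - 1 = 2)
f(S, t) = 18 (f(S, t) = (4 + 5)*2 = 9*2 = 18)
50*(96 + 93) + f(152, 201) = 50*(96 + 93) + 18 = 50*189 + 18 = 9450 + 18 = 9468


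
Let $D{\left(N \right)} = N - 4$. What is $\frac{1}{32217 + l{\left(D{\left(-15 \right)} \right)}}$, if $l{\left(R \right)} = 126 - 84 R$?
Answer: $\frac{1}{33939} \approx 2.9465 \cdot 10^{-5}$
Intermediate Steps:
$D{\left(N \right)} = -4 + N$
$l{\left(R \right)} = 126 - 84 R$
$\frac{1}{32217 + l{\left(D{\left(-15 \right)} \right)}} = \frac{1}{32217 - \left(-126 + 84 \left(-4 - 15\right)\right)} = \frac{1}{32217 + \left(126 - -1596\right)} = \frac{1}{32217 + \left(126 + 1596\right)} = \frac{1}{32217 + 1722} = \frac{1}{33939}$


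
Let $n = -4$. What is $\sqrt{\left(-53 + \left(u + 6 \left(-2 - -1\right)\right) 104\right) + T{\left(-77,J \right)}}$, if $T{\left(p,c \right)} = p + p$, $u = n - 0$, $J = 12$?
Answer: $i \sqrt{1247} \approx 35.313 i$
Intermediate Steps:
$u = -4$ ($u = -4 - 0 = -4 + 0 = -4$)
$T{\left(p,c \right)} = 2 p$
$\sqrt{\left(-53 + \left(u + 6 \left(-2 - -1\right)\right) 104\right) + T{\left(-77,J \right)}} = \sqrt{\left(-53 + \left(-4 + 6 \left(-2 - -1\right)\right) 104\right) + 2 \left(-77\right)} = \sqrt{\left(-53 + \left(-4 + 6 \left(-2 + 1\right)\right) 104\right) - 154} = \sqrt{\left(-53 + \left(-4 + 6 \left(-1\right)\right) 104\right) - 154} = \sqrt{\left(-53 + \left(-4 - 6\right) 104\right) - 154} = \sqrt{\left(-53 - 1040\right) - 154} = \sqrt{-1093 - 154} = \sqrt{-1247} = i \sqrt{1247}$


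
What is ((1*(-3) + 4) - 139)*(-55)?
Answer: 7590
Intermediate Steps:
((1*(-3) + 4) - 139)*(-55) = ((-3 + 4) - 139)*(-55) = (1 - 139)*(-55) = -138*(-55) = 7590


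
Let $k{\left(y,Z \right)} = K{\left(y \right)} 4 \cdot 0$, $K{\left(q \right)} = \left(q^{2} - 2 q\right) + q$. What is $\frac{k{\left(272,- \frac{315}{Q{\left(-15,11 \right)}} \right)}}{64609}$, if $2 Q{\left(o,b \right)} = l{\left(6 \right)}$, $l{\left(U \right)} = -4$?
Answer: $0$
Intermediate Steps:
$Q{\left(o,b \right)} = -2$ ($Q{\left(o,b \right)} = \frac{1}{2} \left(-4\right) = -2$)
$K{\left(q \right)} = q^{2} - q$
$k{\left(y,Z \right)} = 0$ ($k{\left(y,Z \right)} = y \left(-1 + y\right) 4 \cdot 0 = 4 y \left(-1 + y\right) 0 = 0$)
$\frac{k{\left(272,- \frac{315}{Q{\left(-15,11 \right)}} \right)}}{64609} = \frac{0}{64609} = 0 \cdot \frac{1}{64609} = 0$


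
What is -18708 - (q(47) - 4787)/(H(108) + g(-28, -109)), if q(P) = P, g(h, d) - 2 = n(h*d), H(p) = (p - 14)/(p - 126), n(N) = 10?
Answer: -1098528/61 ≈ -18009.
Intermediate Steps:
H(p) = (-14 + p)/(-126 + p)
g(h, d) = 12 (g(h, d) = 2 + 10 = 12)
-18708 - (q(47) - 4787)/(H(108) + g(-28, -109)) = -18708 - (47 - 4787)/((-14 + 108)/(-126 + 108) + 12) = -18708 - (-4740)/(94/(-18) + 12) = -18708 - (-4740)/(-1/18*94 + 12) = -18708 - (-4740)/(-47/9 + 12) = -18708 - (-4740)/61/9 = -18708 - (-4740)*9/61 = -18708 - 1*(-42660/61) = -18708 + 42660/61 = -1098528/61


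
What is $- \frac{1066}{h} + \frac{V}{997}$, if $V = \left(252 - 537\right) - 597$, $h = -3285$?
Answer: $- \frac{1834568}{3275145} \approx -0.56015$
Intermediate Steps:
$V = -882$ ($V = -285 - 597 = -882$)
$- \frac{1066}{h} + \frac{V}{997} = - \frac{1066}{-3285} - \frac{882}{997} = \left(-1066\right) \left(- \frac{1}{3285}\right) - \frac{882}{997} = \frac{1066}{3285} - \frac{882}{997} = - \frac{1834568}{3275145}$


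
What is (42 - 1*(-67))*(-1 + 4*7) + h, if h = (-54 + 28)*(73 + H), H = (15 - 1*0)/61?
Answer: 63355/61 ≈ 1038.6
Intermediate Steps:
H = 15/61 (H = (15 + 0)*(1/61) = 15*(1/61) = 15/61 ≈ 0.24590)
h = -116168/61 (h = (-54 + 28)*(73 + 15/61) = -26*4468/61 = -116168/61 ≈ -1904.4)
(42 - 1*(-67))*(-1 + 4*7) + h = (42 - 1*(-67))*(-1 + 4*7) - 116168/61 = (42 + 67)*(-1 + 28) - 116168/61 = 109*27 - 116168/61 = 2943 - 116168/61 = 63355/61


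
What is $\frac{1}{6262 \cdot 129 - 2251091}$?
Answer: $- \frac{1}{1443293} \approx -6.9286 \cdot 10^{-7}$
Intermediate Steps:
$\frac{1}{6262 \cdot 129 - 2251091} = \frac{1}{807798 - 2251091} = \frac{1}{-1443293} = - \frac{1}{1443293}$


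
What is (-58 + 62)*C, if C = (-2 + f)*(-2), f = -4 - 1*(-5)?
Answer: 8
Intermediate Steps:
f = 1 (f = -4 + 5 = 1)
C = 2 (C = (-2 + 1)*(-2) = -1*(-2) = 2)
(-58 + 62)*C = (-58 + 62)*2 = 4*2 = 8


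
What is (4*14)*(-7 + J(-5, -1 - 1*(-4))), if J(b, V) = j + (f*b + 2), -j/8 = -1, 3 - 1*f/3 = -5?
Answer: -6552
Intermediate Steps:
f = 24 (f = 9 - 3*(-5) = 9 + 15 = 24)
j = 8 (j = -8*(-1) = 8)
J(b, V) = 10 + 24*b (J(b, V) = 8 + (24*b + 2) = 8 + (2 + 24*b) = 10 + 24*b)
(4*14)*(-7 + J(-5, -1 - 1*(-4))) = (4*14)*(-7 + (10 + 24*(-5))) = 56*(-7 + (10 - 120)) = 56*(-7 - 110) = 56*(-117) = -6552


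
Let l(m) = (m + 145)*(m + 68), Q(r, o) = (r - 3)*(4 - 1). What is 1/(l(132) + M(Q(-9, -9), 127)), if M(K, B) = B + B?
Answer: 1/55654 ≈ 1.7968e-5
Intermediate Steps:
Q(r, o) = -9 + 3*r (Q(r, o) = (-3 + r)*3 = -9 + 3*r)
l(m) = (68 + m)*(145 + m) (l(m) = (145 + m)*(68 + m) = (68 + m)*(145 + m))
M(K, B) = 2*B
1/(l(132) + M(Q(-9, -9), 127)) = 1/((9860 + 132² + 213*132) + 2*127) = 1/((9860 + 17424 + 28116) + 254) = 1/(55400 + 254) = 1/55654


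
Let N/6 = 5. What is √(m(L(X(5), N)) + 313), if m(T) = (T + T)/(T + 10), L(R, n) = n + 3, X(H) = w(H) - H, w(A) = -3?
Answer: 5*√23263/43 ≈ 17.735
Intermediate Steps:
N = 30 (N = 6*5 = 30)
X(H) = -3 - H
L(R, n) = 3 + n
m(T) = 2*T/(10 + T) (m(T) = (2*T)/(10 + T) = 2*T/(10 + T))
√(m(L(X(5), N)) + 313) = √(2*(3 + 30)/(10 + (3 + 30)) + 313) = √(2*33/(10 + 33) + 313) = √(2*33/43 + 313) = √(2*33*(1/43) + 313) = √(66/43 + 313) = √(13525/43) = 5*√23263/43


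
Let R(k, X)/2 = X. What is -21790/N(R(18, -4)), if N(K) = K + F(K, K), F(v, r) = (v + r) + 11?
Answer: 21790/13 ≈ 1676.2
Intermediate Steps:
F(v, r) = 11 + r + v (F(v, r) = (r + v) + 11 = 11 + r + v)
R(k, X) = 2*X
N(K) = 11 + 3*K (N(K) = K + (11 + K + K) = K + (11 + 2*K) = 11 + 3*K)
-21790/N(R(18, -4)) = -21790/(11 + 3*(2*(-4))) = -21790/(11 + 3*(-8)) = -21790/(11 - 24) = -21790/(-13) = -21790*(-1/13) = 21790/13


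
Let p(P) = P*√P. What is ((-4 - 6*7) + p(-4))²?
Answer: 2052 + 736*I ≈ 2052.0 + 736.0*I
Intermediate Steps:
p(P) = P^(3/2)
((-4 - 6*7) + p(-4))² = ((-4 - 6*7) + (-4)^(3/2))² = ((-4 - 42) - 8*I)² = (-46 - 8*I)²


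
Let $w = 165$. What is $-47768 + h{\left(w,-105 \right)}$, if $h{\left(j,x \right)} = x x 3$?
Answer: $-14693$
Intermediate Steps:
$h{\left(j,x \right)} = 3 x^{2}$ ($h{\left(j,x \right)} = x^{2} \cdot 3 = 3 x^{2}$)
$-47768 + h{\left(w,-105 \right)} = -47768 + 3 \left(-105\right)^{2} = -47768 + 3 \cdot 11025 = -47768 + 33075 = -14693$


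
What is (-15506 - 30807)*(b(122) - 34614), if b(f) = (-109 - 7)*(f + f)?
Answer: 2913921334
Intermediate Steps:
b(f) = -232*f
(-15506 - 30807)*(b(122) - 34614) = (-15506 - 30807)*(-232*122 - 34614) = -46313*(-28304 - 34614) = -46313*(-62918) = 2913921334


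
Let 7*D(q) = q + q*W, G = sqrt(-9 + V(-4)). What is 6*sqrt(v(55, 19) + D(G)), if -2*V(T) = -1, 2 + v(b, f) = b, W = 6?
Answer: 3*sqrt(212 + 2*I*sqrt(34)) ≈ 43.697 + 1.201*I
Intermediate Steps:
v(b, f) = -2 + b
V(T) = 1/2 (V(T) = -1/2*(-1) = 1/2)
G = I*sqrt(34)/2 (G = sqrt(-9 + 1/2) = sqrt(-17/2) = I*sqrt(34)/2 ≈ 2.9155*I)
D(q) = q (D(q) = (q + q*6)/7 = (q + 6*q)/7 = (7*q)/7 = q)
6*sqrt(v(55, 19) + D(G)) = 6*sqrt((-2 + 55) + I*sqrt(34)/2) = 6*sqrt(53 + I*sqrt(34)/2)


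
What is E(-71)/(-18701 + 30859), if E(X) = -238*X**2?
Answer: -599879/6079 ≈ -98.681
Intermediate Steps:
E(-71)/(-18701 + 30859) = (-238*(-71)**2)/(-18701 + 30859) = -238*5041/12158 = -1199758*1/12158 = -599879/6079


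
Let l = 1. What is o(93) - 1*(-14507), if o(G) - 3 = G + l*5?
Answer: 14608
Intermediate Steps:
o(G) = 8 + G (o(G) = 3 + (G + 1*5) = 3 + (G + 5) = 3 + (5 + G) = 8 + G)
o(93) - 1*(-14507) = (8 + 93) - 1*(-14507) = 101 + 14507 = 14608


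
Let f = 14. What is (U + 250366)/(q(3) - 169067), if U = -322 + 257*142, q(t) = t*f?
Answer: -286538/169025 ≈ -1.6952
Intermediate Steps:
q(t) = 14*t (q(t) = t*14 = 14*t)
U = 36172 (U = -322 + 36494 = 36172)
(U + 250366)/(q(3) - 169067) = (36172 + 250366)/(14*3 - 169067) = 286538/(42 - 169067) = 286538/(-169025) = 286538*(-1/169025) = -286538/169025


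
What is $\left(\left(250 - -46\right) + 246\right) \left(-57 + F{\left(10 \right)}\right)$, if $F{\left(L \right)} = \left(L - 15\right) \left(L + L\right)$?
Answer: $-85094$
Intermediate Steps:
$F{\left(L \right)} = 2 L \left(-15 + L\right)$ ($F{\left(L \right)} = \left(-15 + L\right) 2 L = 2 L \left(-15 + L\right)$)
$\left(\left(250 - -46\right) + 246\right) \left(-57 + F{\left(10 \right)}\right) = \left(\left(250 - -46\right) + 246\right) \left(-57 + 2 \cdot 10 \left(-15 + 10\right)\right) = \left(\left(250 + 46\right) + 246\right) \left(-57 + 2 \cdot 10 \left(-5\right)\right) = \left(296 + 246\right) \left(-57 - 100\right) = 542 \left(-157\right) = -85094$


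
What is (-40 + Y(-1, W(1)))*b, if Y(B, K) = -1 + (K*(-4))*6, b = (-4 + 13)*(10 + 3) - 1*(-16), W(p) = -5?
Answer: 10507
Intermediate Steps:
b = 133 (b = 9*13 + 16 = 117 + 16 = 133)
Y(B, K) = -1 - 24*K (Y(B, K) = -1 - 4*K*6 = -1 - 24*K)
(-40 + Y(-1, W(1)))*b = (-40 + (-1 - 24*(-5)))*133 = (-40 + (-1 + 120))*133 = (-40 + 119)*133 = 79*133 = 10507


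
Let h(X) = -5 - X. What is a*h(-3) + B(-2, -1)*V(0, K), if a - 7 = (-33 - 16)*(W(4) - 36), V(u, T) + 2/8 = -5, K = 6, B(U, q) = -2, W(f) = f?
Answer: -6279/2 ≈ -3139.5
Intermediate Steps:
V(u, T) = -21/4 (V(u, T) = -¼ - 5 = -21/4)
a = 1575 (a = 7 + (-33 - 16)*(4 - 36) = 7 - 49*(-32) = 7 + 1568 = 1575)
a*h(-3) + B(-2, -1)*V(0, K) = 1575*(-5 - 1*(-3)) - 2*(-21/4) = 1575*(-5 + 3) + 21/2 = 1575*(-2) + 21/2 = -3150 + 21/2 = -6279/2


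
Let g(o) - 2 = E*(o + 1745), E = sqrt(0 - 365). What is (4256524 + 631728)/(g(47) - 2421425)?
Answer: -11836525822596/5864461456289 - 8759747584*I*sqrt(365)/5864461456289 ≈ -2.0183 - 0.028537*I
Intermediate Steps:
E = I*sqrt(365) (E = sqrt(-365) = I*sqrt(365) ≈ 19.105*I)
g(o) = 2 + I*sqrt(365)*(1745 + o) (g(o) = 2 + (I*sqrt(365))*(o + 1745) = 2 + (I*sqrt(365))*(1745 + o) = 2 + I*sqrt(365)*(1745 + o))
(4256524 + 631728)/(g(47) - 2421425) = (4256524 + 631728)/((2 + 1745*I*sqrt(365) + I*47*sqrt(365)) - 2421425) = 4888252/((2 + 1745*I*sqrt(365) + 47*I*sqrt(365)) - 2421425) = 4888252/((2 + 1792*I*sqrt(365)) - 2421425) = 4888252/(-2421423 + 1792*I*sqrt(365))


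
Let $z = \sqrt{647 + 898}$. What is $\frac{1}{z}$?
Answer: $\frac{\sqrt{1545}}{1545} \approx 0.025441$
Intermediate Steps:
$z = \sqrt{1545} \approx 39.306$
$\frac{1}{z} = \frac{1}{\sqrt{1545}} = \frac{\sqrt{1545}}{1545}$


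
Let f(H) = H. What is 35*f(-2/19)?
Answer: -70/19 ≈ -3.6842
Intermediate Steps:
35*f(-2/19) = 35*(-2/19) = -70/19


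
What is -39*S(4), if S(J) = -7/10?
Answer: 273/10 ≈ 27.300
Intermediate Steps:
S(J) = -7/10 (S(J) = -7*1/10 = -7/10)
-39*S(4) = -39*(-7/10) = 273/10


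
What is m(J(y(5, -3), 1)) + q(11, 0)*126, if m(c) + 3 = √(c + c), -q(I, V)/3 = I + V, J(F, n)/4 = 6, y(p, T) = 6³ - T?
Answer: -4161 + 4*√3 ≈ -4154.1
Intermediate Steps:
y(p, T) = 216 - T
J(F, n) = 24 (J(F, n) = 4*6 = 24)
q(I, V) = -3*I - 3*V (q(I, V) = -3*(I + V) = -3*I - 3*V)
m(c) = -3 + √2*√c (m(c) = -3 + √(c + c) = -3 + √(2*c) = -3 + √2*√c)
m(J(y(5, -3), 1)) + q(11, 0)*126 = (-3 + √2*√24) + (-3*11 - 3*0)*126 = (-3 + √2*(2*√6)) + (-33 + 0)*126 = (-3 + 4*√3) - 33*126 = (-3 + 4*√3) - 4158 = -4161 + 4*√3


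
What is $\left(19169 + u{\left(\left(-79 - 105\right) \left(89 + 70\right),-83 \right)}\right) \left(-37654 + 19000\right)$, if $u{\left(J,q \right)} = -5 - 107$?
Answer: $-355489278$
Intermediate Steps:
$u{\left(J,q \right)} = -112$ ($u{\left(J,q \right)} = -5 - 107 = -112$)
$\left(19169 + u{\left(\left(-79 - 105\right) \left(89 + 70\right),-83 \right)}\right) \left(-37654 + 19000\right) = \left(19169 - 112\right) \left(-37654 + 19000\right) = 19057 \left(-18654\right) = -355489278$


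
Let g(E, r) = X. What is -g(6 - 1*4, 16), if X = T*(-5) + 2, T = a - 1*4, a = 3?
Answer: -7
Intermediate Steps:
T = -1 (T = 3 - 1*4 = 3 - 4 = -1)
X = 7 (X = -1*(-5) + 2 = 5 + 2 = 7)
g(E, r) = 7
-g(6 - 1*4, 16) = -1*7 = -7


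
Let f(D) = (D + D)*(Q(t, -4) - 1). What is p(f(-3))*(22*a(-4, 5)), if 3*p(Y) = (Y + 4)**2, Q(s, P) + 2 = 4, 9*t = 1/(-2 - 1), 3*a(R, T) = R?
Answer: -352/9 ≈ -39.111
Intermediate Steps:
a(R, T) = R/3
t = -1/27 (t = 1/(9*(-2 - 1)) = (1/9)/(-3) = (1/9)*(-1/3) = -1/27 ≈ -0.037037)
Q(s, P) = 2 (Q(s, P) = -2 + 4 = 2)
f(D) = 2*D (f(D) = (D + D)*(2 - 1) = (2*D)*1 = 2*D)
p(Y) = (4 + Y)**2/3 (p(Y) = (Y + 4)**2/3 = (4 + Y)**2/3)
p(f(-3))*(22*a(-4, 5)) = ((4 + 2*(-3))**2/3)*(22*((1/3)*(-4))) = ((4 - 6)**2/3)*(22*(-4/3)) = ((1/3)*(-2)**2)*(-88/3) = ((1/3)*4)*(-88/3) = (4/3)*(-88/3) = -352/9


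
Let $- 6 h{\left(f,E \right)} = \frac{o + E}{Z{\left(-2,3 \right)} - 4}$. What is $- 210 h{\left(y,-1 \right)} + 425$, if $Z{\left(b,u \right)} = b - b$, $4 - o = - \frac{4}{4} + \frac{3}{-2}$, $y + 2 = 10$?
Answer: $\frac{3015}{8} \approx 376.88$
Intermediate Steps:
$y = 8$ ($y = -2 + 10 = 8$)
$o = \frac{13}{2}$ ($o = 4 - \left(- \frac{4}{4} + \frac{3}{-2}\right) = 4 - \left(\left(-4\right) \frac{1}{4} + 3 \left(- \frac{1}{2}\right)\right) = 4 - \left(-1 - \frac{3}{2}\right) = 4 - - \frac{5}{2} = 4 + \frac{5}{2} = \frac{13}{2} \approx 6.5$)
$Z{\left(b,u \right)} = 0$
$h{\left(f,E \right)} = \frac{13}{48} + \frac{E}{24}$ ($h{\left(f,E \right)} = - \frac{\left(\frac{13}{2} + E\right) \frac{1}{0 - 4}}{6} = - \frac{\left(\frac{13}{2} + E\right) \frac{1}{-4}}{6} = - \frac{\left(\frac{13}{2} + E\right) \left(- \frac{1}{4}\right)}{6} = - \frac{- \frac{13}{8} - \frac{E}{4}}{6} = \frac{13}{48} + \frac{E}{24}$)
$- 210 h{\left(y,-1 \right)} + 425 = - 210 \left(\frac{13}{48} + \frac{1}{24} \left(-1\right)\right) + 425 = - 210 \left(\frac{13}{48} - \frac{1}{24}\right) + 425 = \left(-210\right) \frac{11}{48} + 425 = - \frac{385}{8} + 425 = \frac{3015}{8}$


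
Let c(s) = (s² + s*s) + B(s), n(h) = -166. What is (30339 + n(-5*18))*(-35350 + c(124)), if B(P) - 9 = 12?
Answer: -138101821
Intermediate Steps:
B(P) = 21 (B(P) = 9 + 12 = 21)
c(s) = 21 + 2*s² (c(s) = (s² + s*s) + 21 = (s² + s²) + 21 = 2*s² + 21 = 21 + 2*s²)
(30339 + n(-5*18))*(-35350 + c(124)) = (30339 - 166)*(-35350 + (21 + 2*124²)) = 30173*(-35350 + (21 + 2*15376)) = 30173*(-35350 + (21 + 30752)) = 30173*(-35350 + 30773) = 30173*(-4577) = -138101821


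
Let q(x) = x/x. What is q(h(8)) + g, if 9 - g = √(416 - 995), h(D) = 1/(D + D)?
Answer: 10 - I*√579 ≈ 10.0 - 24.062*I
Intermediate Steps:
h(D) = 1/(2*D)
q(x) = 1
g = 9 - I*√579 (g = 9 - √(416 - 995) = 9 - √(-579) = 9 - I*√579 ≈ 9.0 - 24.062*I)
q(h(8)) + g = 1 + (9 - I*√579) = 10 - I*√579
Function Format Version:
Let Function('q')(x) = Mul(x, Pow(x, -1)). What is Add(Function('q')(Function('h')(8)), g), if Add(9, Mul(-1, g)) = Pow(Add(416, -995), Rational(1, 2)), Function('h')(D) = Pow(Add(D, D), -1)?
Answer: Add(10, Mul(-1, I, Pow(579, Rational(1, 2)))) ≈ Add(10.000, Mul(-24.062, I))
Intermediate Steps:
Function('h')(D) = Mul(Rational(1, 2), Pow(D, -1)) (Function('h')(D) = Pow(Mul(2, D), -1) = Mul(Rational(1, 2), Pow(D, -1)))
Function('q')(x) = 1
g = Add(9, Mul(-1, I, Pow(579, Rational(1, 2)))) (g = Add(9, Mul(-1, Pow(Add(416, -995), Rational(1, 2)))) = Add(9, Mul(-1, Pow(-579, Rational(1, 2)))) = Add(9, Mul(-1, Mul(I, Pow(579, Rational(1, 2))))) = Add(9, Mul(-1, I, Pow(579, Rational(1, 2)))) ≈ Add(9.0000, Mul(-24.062, I)))
Add(Function('q')(Function('h')(8)), g) = Add(1, Add(9, Mul(-1, I, Pow(579, Rational(1, 2))))) = Add(10, Mul(-1, I, Pow(579, Rational(1, 2))))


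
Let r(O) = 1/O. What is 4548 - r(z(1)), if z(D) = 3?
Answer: 13643/3 ≈ 4547.7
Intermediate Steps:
4548 - r(z(1)) = 4548 - 1/3 = 13643/3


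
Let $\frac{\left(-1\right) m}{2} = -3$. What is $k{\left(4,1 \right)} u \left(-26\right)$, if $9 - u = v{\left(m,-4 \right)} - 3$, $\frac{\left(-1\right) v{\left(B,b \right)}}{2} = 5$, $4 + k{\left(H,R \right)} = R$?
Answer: $1716$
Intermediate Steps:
$m = 6$ ($m = \left(-2\right) \left(-3\right) = 6$)
$k{\left(H,R \right)} = -4 + R$
$v{\left(B,b \right)} = -10$ ($v{\left(B,b \right)} = \left(-2\right) 5 = -10$)
$u = 22$ ($u = 9 - \left(-10 - 3\right) = 9 - -13 = 9 + 13 = 22$)
$k{\left(4,1 \right)} u \left(-26\right) = \left(-4 + 1\right) 22 \left(-26\right) = \left(-3\right) 22 \left(-26\right) = \left(-66\right) \left(-26\right) = 1716$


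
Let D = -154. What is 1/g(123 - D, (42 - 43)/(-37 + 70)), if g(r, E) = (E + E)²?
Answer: 1089/4 ≈ 272.25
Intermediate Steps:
g(r, E) = 4*E² (g(r, E) = (2*E)² = 4*E²)
1/g(123 - D, (42 - 43)/(-37 + 70)) = 1/(4*((42 - 43)/(-37 + 70))²) = 1/(4*(-1/33)²) = 1/(4*(1/1089)) = 1/(4/1089) = 1089/4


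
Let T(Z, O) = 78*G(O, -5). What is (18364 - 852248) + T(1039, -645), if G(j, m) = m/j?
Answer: -35856986/43 ≈ -8.3388e+5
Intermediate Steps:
T(Z, O) = -390/O (T(Z, O) = 78*(-5/O) = -390/O)
(18364 - 852248) + T(1039, -645) = (18364 - 852248) - 390/(-645) = -833884 - 390*(-1/645) = -833884 + 26/43 = -35856986/43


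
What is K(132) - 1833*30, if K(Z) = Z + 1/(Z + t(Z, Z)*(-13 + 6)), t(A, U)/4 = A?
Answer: -195513913/3564 ≈ -54858.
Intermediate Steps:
t(A, U) = 4*A
K(Z) = Z - 1/(27*Z) (K(Z) = Z + 1/(Z + (4*Z)*(-13 + 6)) = Z + 1/(Z + (4*Z)*(-7)) = Z + 1/(Z - 28*Z) = Z + 1/(-27*Z) = Z - 1/(27*Z))
K(132) - 1833*30 = (132 - 1/27/132) - 1833*30 = (132 - 1/27*1/132) - 1*54990 = (132 - 1/3564) - 54990 = 470447/3564 - 54990 = -195513913/3564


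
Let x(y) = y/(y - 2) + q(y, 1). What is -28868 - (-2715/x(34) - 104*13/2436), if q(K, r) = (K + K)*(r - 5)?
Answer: -5082462850/176001 ≈ -28877.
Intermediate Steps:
q(K, r) = 2*K*(-5 + r) (q(K, r) = (2*K)*(-5 + r) = 2*K*(-5 + r))
x(y) = -8*y + y/(-2 + y) (x(y) = y/(y - 2) + 2*y*(-5 + 1) = y/(-2 + y) + 2*y*(-4) = y/(-2 + y) - 8*y = -8*y + y/(-2 + y))
-28868 - (-2715/x(34) - 104*13/2436) = -28868 - (-2715*(-2 + 34)/(34*(17 - 8*34)) - 104*13/2436) = -28868 - (-2715*16/(17*(17 - 272)) - 1352*1/2436) = -28868 - (-2715/(34*(1/32)*(-255)) - 338/609) = -28868 - (-2715/(-4335/16) - 338/609) = -28868 - (-2715*(-16/4335) - 338/609) = -28868 - (2896/289 - 338/609) = -28868 - 1*1665982/176001 = -28868 - 1665982/176001 = -5082462850/176001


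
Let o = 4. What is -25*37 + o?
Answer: -921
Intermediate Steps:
-25*37 + o = -25*37 + 4 = -925 + 4 = -921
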